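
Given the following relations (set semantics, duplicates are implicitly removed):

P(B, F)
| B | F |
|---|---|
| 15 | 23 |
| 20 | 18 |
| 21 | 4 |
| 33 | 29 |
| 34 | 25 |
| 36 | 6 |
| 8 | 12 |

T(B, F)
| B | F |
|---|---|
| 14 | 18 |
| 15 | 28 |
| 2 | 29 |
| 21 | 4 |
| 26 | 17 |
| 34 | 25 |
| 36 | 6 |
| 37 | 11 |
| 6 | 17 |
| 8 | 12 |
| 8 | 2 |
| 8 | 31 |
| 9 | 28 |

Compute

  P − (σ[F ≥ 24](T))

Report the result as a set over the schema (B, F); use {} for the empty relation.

{(15, 23), (20, 18), (21, 4), (33, 29), (36, 6), (8, 12)}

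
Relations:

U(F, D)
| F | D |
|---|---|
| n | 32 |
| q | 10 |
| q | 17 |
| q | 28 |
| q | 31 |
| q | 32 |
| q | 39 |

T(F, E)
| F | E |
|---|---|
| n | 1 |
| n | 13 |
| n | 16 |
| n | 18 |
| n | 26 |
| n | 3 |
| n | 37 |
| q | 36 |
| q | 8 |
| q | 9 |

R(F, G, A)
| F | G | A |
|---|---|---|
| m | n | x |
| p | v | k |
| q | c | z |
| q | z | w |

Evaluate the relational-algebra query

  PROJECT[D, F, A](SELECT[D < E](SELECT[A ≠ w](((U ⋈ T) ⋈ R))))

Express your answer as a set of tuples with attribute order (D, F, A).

{(10, q, z), (17, q, z), (28, q, z), (31, q, z), (32, q, z)}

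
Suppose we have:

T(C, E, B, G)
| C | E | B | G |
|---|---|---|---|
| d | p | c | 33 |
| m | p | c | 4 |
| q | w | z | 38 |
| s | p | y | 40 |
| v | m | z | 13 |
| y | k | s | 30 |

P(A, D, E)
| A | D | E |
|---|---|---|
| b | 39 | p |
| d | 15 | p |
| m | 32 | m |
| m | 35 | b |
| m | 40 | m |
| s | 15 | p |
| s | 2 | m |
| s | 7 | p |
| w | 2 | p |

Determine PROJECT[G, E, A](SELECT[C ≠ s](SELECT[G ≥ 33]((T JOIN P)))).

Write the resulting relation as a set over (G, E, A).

{(33, p, b), (33, p, d), (33, p, s), (33, p, w)}

T ⋈ P (natural join on E): {(d, p, c, 33, b, 39), (d, p, c, 33, d, 15), (d, p, c, 33, s, 15), (d, p, c, 33, s, 7), (d, p, c, 33, w, 2), (m, p, c, 4, b, 39), (m, p, c, 4, d, 15), (m, p, c, 4, s, 15), (m, p, c, 4, s, 7), (m, p, c, 4, w, 2), (s, p, y, 40, b, 39), (s, p, y, 40, d, 15), (s, p, y, 40, s, 15), (s, p, y, 40, s, 7), (s, p, y, 40, w, 2), (v, m, z, 13, m, 32), (v, m, z, 13, m, 40), (v, m, z, 13, s, 2)}
Selection G ≥ 33: {(d, p, c, 33, b, 39), (d, p, c, 33, d, 15), (d, p, c, 33, s, 15), (d, p, c, 33, s, 7), (d, p, c, 33, w, 2), (s, p, y, 40, b, 39), (s, p, y, 40, d, 15), (s, p, y, 40, s, 15), (s, p, y, 40, s, 7), (s, p, y, 40, w, 2)}
Selection C ≠ s: {(d, p, c, 33, b, 39), (d, p, c, 33, d, 15), (d, p, c, 33, s, 15), (d, p, c, 33, s, 7), (d, p, c, 33, w, 2)}
Keep only column(s) G, E, A (1 duplicate(s) eliminated): {(33, p, b), (33, p, d), (33, p, s), (33, p, w)}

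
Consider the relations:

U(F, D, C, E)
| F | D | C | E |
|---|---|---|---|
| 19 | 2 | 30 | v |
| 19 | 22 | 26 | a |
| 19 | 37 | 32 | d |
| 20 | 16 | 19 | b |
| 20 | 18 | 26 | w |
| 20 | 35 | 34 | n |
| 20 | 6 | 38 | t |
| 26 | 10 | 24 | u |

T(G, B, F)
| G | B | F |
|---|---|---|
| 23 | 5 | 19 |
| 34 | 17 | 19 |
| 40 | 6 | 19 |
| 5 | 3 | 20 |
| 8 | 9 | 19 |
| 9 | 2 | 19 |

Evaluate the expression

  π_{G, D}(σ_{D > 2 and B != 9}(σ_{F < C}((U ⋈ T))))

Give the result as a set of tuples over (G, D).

{(23, 22), (23, 37), (34, 22), (34, 37), (40, 22), (40, 37), (5, 18), (5, 35), (5, 6), (9, 22), (9, 37)}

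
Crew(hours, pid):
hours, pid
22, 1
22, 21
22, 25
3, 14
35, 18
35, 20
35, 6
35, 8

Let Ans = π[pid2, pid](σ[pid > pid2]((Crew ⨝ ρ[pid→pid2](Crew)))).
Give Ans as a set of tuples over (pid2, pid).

ρ[pid→pid2]: schema becomes (hours, pid2); tuples unchanged.
Joining Crew and ρ[pid→pid2](Crew) on hours yields {(22, 1, 1), (22, 1, 21), (22, 1, 25), (22, 21, 1), (22, 21, 21), (22, 21, 25), (22, 25, 1), (22, 25, 21), (22, 25, 25), (3, 14, 14), (35, 18, 18), (35, 18, 20), (35, 18, 6), (35, 18, 8), (35, 20, 18), (35, 20, 20), (35, 20, 6), (35, 20, 8), (35, 6, 18), (35, 6, 20), (35, 6, 6), (35, 6, 8), (35, 8, 18), (35, 8, 20), (35, 8, 6), (35, 8, 8)}.
Apply σ_{pid > pid2}; surviving tuples: {(22, 21, 1), (22, 25, 1), (22, 25, 21), (35, 18, 6), (35, 18, 8), (35, 20, 18), (35, 20, 6), (35, 20, 8), (35, 8, 6)}
π_{pid2, pid} gives {(1, 21), (1, 25), (18, 20), (21, 25), (6, 18), (6, 20), (6, 8), (8, 18), (8, 20)}.

{(1, 21), (1, 25), (18, 20), (21, 25), (6, 18), (6, 20), (6, 8), (8, 18), (8, 20)}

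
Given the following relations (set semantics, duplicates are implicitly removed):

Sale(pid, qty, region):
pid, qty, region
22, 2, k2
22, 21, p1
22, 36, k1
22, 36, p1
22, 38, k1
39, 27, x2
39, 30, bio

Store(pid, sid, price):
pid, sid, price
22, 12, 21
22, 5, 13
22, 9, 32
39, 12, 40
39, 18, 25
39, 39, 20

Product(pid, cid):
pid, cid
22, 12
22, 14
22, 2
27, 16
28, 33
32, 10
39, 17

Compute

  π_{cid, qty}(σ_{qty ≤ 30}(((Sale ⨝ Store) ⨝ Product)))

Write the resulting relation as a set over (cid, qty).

Joining Sale and Store on pid yields {(22, 2, k2, 12, 21), (22, 2, k2, 5, 13), (22, 2, k2, 9, 32), (22, 21, p1, 12, 21), (22, 21, p1, 5, 13), (22, 21, p1, 9, 32), (22, 36, k1, 12, 21), (22, 36, k1, 5, 13), (22, 36, k1, 9, 32), (22, 36, p1, 12, 21), (22, 36, p1, 5, 13), (22, 36, p1, 9, 32), (22, 38, k1, 12, 21), (22, 38, k1, 5, 13), (22, 38, k1, 9, 32), (39, 27, x2, 12, 40), (39, 27, x2, 18, 25), (39, 27, x2, 39, 20), (39, 30, bio, 12, 40), (39, 30, bio, 18, 25), (39, 30, bio, 39, 20)}.
Joining (Sale ⨝ Store) and Product on pid yields {(22, 2, k2, 12, 21, 12), (22, 2, k2, 12, 21, 14), (22, 2, k2, 12, 21, 2), (22, 2, k2, 5, 13, 12), (22, 2, k2, 5, 13, 14), (22, 2, k2, 5, 13, 2), (22, 2, k2, 9, 32, 12), (22, 2, k2, 9, 32, 14), (22, 2, k2, 9, 32, 2), (22, 21, p1, 12, 21, 12), (22, 21, p1, 12, 21, 14), (22, 21, p1, 12, 21, 2), (22, 21, p1, 5, 13, 12), (22, 21, p1, 5, 13, 14), (22, 21, p1, 5, 13, 2), (22, 21, p1, 9, 32, 12), (22, 21, p1, 9, 32, 14), (22, 21, p1, 9, 32, 2), (22, 36, k1, 12, 21, 12), (22, 36, k1, 12, 21, 14), (22, 36, k1, 12, 21, 2), (22, 36, k1, 5, 13, 12), (22, 36, k1, 5, 13, 14), (22, 36, k1, 5, 13, 2), (22, 36, k1, 9, 32, 12), (22, 36, k1, 9, 32, 14), (22, 36, k1, 9, 32, 2), (22, 36, p1, 12, 21, 12), (22, 36, p1, 12, 21, 14), (22, 36, p1, 12, 21, 2), (22, 36, p1, 5, 13, 12), (22, 36, p1, 5, 13, 14), (22, 36, p1, 5, 13, 2), (22, 36, p1, 9, 32, 12), (22, 36, p1, 9, 32, 14), (22, 36, p1, 9, 32, 2), (22, 38, k1, 12, 21, 12), (22, 38, k1, 12, 21, 14), (22, 38, k1, 12, 21, 2), (22, 38, k1, 5, 13, 12), (22, 38, k1, 5, 13, 14), (22, 38, k1, 5, 13, 2), (22, 38, k1, 9, 32, 12), (22, 38, k1, 9, 32, 14), (22, 38, k1, 9, 32, 2), (39, 27, x2, 12, 40, 17), (39, 27, x2, 18, 25, 17), (39, 27, x2, 39, 20, 17), (39, 30, bio, 12, 40, 17), (39, 30, bio, 18, 25, 17), (39, 30, bio, 39, 20, 17)}.
σ[qty ≤ 30]: keep tuples satisfying qty ≤ 30 → {(22, 2, k2, 12, 21, 12), (22, 2, k2, 12, 21, 14), (22, 2, k2, 12, 21, 2), (22, 2, k2, 5, 13, 12), (22, 2, k2, 5, 13, 14), (22, 2, k2, 5, 13, 2), (22, 2, k2, 9, 32, 12), (22, 2, k2, 9, 32, 14), (22, 2, k2, 9, 32, 2), (22, 21, p1, 12, 21, 12), (22, 21, p1, 12, 21, 14), (22, 21, p1, 12, 21, 2), (22, 21, p1, 5, 13, 12), (22, 21, p1, 5, 13, 14), (22, 21, p1, 5, 13, 2), (22, 21, p1, 9, 32, 12), (22, 21, p1, 9, 32, 14), (22, 21, p1, 9, 32, 2), (39, 27, x2, 12, 40, 17), (39, 27, x2, 18, 25, 17), (39, 27, x2, 39, 20, 17), (39, 30, bio, 12, 40, 17), (39, 30, bio, 18, 25, 17), (39, 30, bio, 39, 20, 17)}
Projecting to cid, qty (16 duplicate(s) eliminated): {(12, 2), (12, 21), (14, 2), (14, 21), (17, 27), (17, 30), (2, 2), (2, 21)}

{(12, 2), (12, 21), (14, 2), (14, 21), (17, 27), (17, 30), (2, 2), (2, 21)}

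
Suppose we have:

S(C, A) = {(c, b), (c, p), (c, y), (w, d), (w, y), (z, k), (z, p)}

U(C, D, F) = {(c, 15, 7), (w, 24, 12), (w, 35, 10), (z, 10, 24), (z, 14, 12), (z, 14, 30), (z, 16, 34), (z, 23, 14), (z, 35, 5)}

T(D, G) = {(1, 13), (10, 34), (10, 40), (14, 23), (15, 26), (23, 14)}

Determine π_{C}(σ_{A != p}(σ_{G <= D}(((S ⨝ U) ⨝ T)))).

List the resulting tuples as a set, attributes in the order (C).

Natural join on C: {(c, b, 15, 7), (c, p, 15, 7), (c, y, 15, 7), (w, d, 24, 12), (w, d, 35, 10), (w, y, 24, 12), (w, y, 35, 10), (z, k, 10, 24), (z, k, 14, 12), (z, k, 14, 30), (z, k, 16, 34), (z, k, 23, 14), (z, k, 35, 5), (z, p, 10, 24), (z, p, 14, 12), (z, p, 14, 30), (z, p, 16, 34), (z, p, 23, 14), (z, p, 35, 5)}
Natural join on D: {(c, b, 15, 7, 26), (c, p, 15, 7, 26), (c, y, 15, 7, 26), (z, k, 10, 24, 34), (z, k, 10, 24, 40), (z, k, 14, 12, 23), (z, k, 14, 30, 23), (z, k, 23, 14, 14), (z, p, 10, 24, 34), (z, p, 10, 24, 40), (z, p, 14, 12, 23), (z, p, 14, 30, 23), (z, p, 23, 14, 14)}
Apply σ_{G <= D}; surviving tuples: {(z, k, 23, 14, 14), (z, p, 23, 14, 14)}
Apply σ_{A != p}; surviving tuples: {(z, k, 23, 14, 14)}
π_{C} gives {z}.

{z}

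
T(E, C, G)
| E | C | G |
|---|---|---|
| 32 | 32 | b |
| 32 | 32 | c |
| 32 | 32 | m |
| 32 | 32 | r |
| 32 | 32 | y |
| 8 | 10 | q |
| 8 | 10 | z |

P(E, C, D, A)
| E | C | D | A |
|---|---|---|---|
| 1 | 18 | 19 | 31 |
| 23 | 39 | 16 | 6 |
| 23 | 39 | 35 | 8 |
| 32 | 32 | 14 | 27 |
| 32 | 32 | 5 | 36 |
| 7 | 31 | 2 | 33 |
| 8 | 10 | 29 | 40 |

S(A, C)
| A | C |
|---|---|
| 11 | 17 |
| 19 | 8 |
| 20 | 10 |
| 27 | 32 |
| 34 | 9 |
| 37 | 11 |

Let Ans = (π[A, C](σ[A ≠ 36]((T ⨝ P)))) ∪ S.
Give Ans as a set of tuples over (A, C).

Natural join on E, C: {(32, 32, b, 14, 27), (32, 32, b, 5, 36), (32, 32, c, 14, 27), (32, 32, c, 5, 36), (32, 32, m, 14, 27), (32, 32, m, 5, 36), (32, 32, r, 14, 27), (32, 32, r, 5, 36), (32, 32, y, 14, 27), (32, 32, y, 5, 36), (8, 10, q, 29, 40), (8, 10, z, 29, 40)}
Apply σ_{A ≠ 36}; surviving tuples: {(32, 32, b, 14, 27), (32, 32, c, 14, 27), (32, 32, m, 14, 27), (32, 32, r, 14, 27), (32, 32, y, 14, 27), (8, 10, q, 29, 40), (8, 10, z, 29, 40)}
Projecting to A, C (5 duplicate(s) eliminated): {(27, 32), (40, 10)}
Taking the union: {(11, 17), (19, 8), (20, 10), (27, 32), (34, 9), (37, 11), (40, 10)}

{(11, 17), (19, 8), (20, 10), (27, 32), (34, 9), (37, 11), (40, 10)}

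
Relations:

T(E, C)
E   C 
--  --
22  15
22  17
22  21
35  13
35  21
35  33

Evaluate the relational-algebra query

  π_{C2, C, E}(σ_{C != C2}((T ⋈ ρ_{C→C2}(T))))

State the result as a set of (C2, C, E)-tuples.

{(13, 21, 35), (13, 33, 35), (15, 17, 22), (15, 21, 22), (17, 15, 22), (17, 21, 22), (21, 13, 35), (21, 15, 22), (21, 17, 22), (21, 33, 35), (33, 13, 35), (33, 21, 35)}

ρ[C→C2]: schema becomes (E, C2); tuples unchanged.
Natural join on E: {(22, 15, 15), (22, 15, 17), (22, 15, 21), (22, 17, 15), (22, 17, 17), (22, 17, 21), (22, 21, 15), (22, 21, 17), (22, 21, 21), (35, 13, 13), (35, 13, 21), (35, 13, 33), (35, 21, 13), (35, 21, 21), (35, 21, 33), (35, 33, 13), (35, 33, 21), (35, 33, 33)}
σ[C != C2]: keep tuples satisfying C != C2 → {(22, 15, 17), (22, 15, 21), (22, 17, 15), (22, 17, 21), (22, 21, 15), (22, 21, 17), (35, 13, 21), (35, 13, 33), (35, 21, 13), (35, 21, 33), (35, 33, 13), (35, 33, 21)}
π_{C2, C, E} gives {(13, 21, 35), (13, 33, 35), (15, 17, 22), (15, 21, 22), (17, 15, 22), (17, 21, 22), (21, 13, 35), (21, 15, 22), (21, 17, 22), (21, 33, 35), (33, 13, 35), (33, 21, 35)}.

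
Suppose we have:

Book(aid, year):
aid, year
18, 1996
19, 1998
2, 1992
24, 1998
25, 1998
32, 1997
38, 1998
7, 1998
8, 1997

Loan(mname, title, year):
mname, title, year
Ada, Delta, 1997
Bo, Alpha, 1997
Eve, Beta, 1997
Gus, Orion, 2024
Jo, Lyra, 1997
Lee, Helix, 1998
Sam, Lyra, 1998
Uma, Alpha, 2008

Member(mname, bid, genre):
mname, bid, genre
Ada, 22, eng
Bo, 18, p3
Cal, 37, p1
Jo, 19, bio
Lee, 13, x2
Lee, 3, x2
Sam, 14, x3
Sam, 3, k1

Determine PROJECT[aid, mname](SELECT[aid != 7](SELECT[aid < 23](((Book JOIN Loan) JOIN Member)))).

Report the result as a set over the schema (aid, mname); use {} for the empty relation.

Joining Book and Loan on year yields {(19, 1998, Lee, Helix), (19, 1998, Sam, Lyra), (24, 1998, Lee, Helix), (24, 1998, Sam, Lyra), (25, 1998, Lee, Helix), (25, 1998, Sam, Lyra), (32, 1997, Ada, Delta), (32, 1997, Bo, Alpha), (32, 1997, Eve, Beta), (32, 1997, Jo, Lyra), (38, 1998, Lee, Helix), (38, 1998, Sam, Lyra), (7, 1998, Lee, Helix), (7, 1998, Sam, Lyra), (8, 1997, Ada, Delta), (8, 1997, Bo, Alpha), (8, 1997, Eve, Beta), (8, 1997, Jo, Lyra)}.
Joining (Book JOIN Loan) and Member on mname yields {(19, 1998, Lee, Helix, 13, x2), (19, 1998, Lee, Helix, 3, x2), (19, 1998, Sam, Lyra, 14, x3), (19, 1998, Sam, Lyra, 3, k1), (24, 1998, Lee, Helix, 13, x2), (24, 1998, Lee, Helix, 3, x2), (24, 1998, Sam, Lyra, 14, x3), (24, 1998, Sam, Lyra, 3, k1), (25, 1998, Lee, Helix, 13, x2), (25, 1998, Lee, Helix, 3, x2), (25, 1998, Sam, Lyra, 14, x3), (25, 1998, Sam, Lyra, 3, k1), (32, 1997, Ada, Delta, 22, eng), (32, 1997, Bo, Alpha, 18, p3), (32, 1997, Jo, Lyra, 19, bio), (38, 1998, Lee, Helix, 13, x2), (38, 1998, Lee, Helix, 3, x2), (38, 1998, Sam, Lyra, 14, x3), (38, 1998, Sam, Lyra, 3, k1), (7, 1998, Lee, Helix, 13, x2), (7, 1998, Lee, Helix, 3, x2), (7, 1998, Sam, Lyra, 14, x3), (7, 1998, Sam, Lyra, 3, k1), (8, 1997, Ada, Delta, 22, eng), (8, 1997, Bo, Alpha, 18, p3), (8, 1997, Jo, Lyra, 19, bio)}.
Selection aid < 23: {(19, 1998, Lee, Helix, 13, x2), (19, 1998, Lee, Helix, 3, x2), (19, 1998, Sam, Lyra, 14, x3), (19, 1998, Sam, Lyra, 3, k1), (7, 1998, Lee, Helix, 13, x2), (7, 1998, Lee, Helix, 3, x2), (7, 1998, Sam, Lyra, 14, x3), (7, 1998, Sam, Lyra, 3, k1), (8, 1997, Ada, Delta, 22, eng), (8, 1997, Bo, Alpha, 18, p3), (8, 1997, Jo, Lyra, 19, bio)}
Selection aid != 7: {(19, 1998, Lee, Helix, 13, x2), (19, 1998, Lee, Helix, 3, x2), (19, 1998, Sam, Lyra, 14, x3), (19, 1998, Sam, Lyra, 3, k1), (8, 1997, Ada, Delta, 22, eng), (8, 1997, Bo, Alpha, 18, p3), (8, 1997, Jo, Lyra, 19, bio)}
Keep only column(s) aid, mname (2 duplicate(s) eliminated): {(19, Lee), (19, Sam), (8, Ada), (8, Bo), (8, Jo)}

{(19, Lee), (19, Sam), (8, Ada), (8, Bo), (8, Jo)}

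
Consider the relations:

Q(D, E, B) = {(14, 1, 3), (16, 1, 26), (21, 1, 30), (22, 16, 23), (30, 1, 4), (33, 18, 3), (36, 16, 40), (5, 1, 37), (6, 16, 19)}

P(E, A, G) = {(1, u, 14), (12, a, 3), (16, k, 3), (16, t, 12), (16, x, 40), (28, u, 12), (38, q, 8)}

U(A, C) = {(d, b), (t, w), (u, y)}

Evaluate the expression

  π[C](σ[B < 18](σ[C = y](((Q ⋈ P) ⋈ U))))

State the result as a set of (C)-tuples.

Joining Q and P on E yields {(14, 1, 3, u, 14), (16, 1, 26, u, 14), (21, 1, 30, u, 14), (22, 16, 23, k, 3), (22, 16, 23, t, 12), (22, 16, 23, x, 40), (30, 1, 4, u, 14), (36, 16, 40, k, 3), (36, 16, 40, t, 12), (36, 16, 40, x, 40), (5, 1, 37, u, 14), (6, 16, 19, k, 3), (6, 16, 19, t, 12), (6, 16, 19, x, 40)}.
Joining (Q ⋈ P) and U on A yields {(14, 1, 3, u, 14, y), (16, 1, 26, u, 14, y), (21, 1, 30, u, 14, y), (22, 16, 23, t, 12, w), (30, 1, 4, u, 14, y), (36, 16, 40, t, 12, w), (5, 1, 37, u, 14, y), (6, 16, 19, t, 12, w)}.
Filtering on C = y leaves {(14, 1, 3, u, 14, y), (16, 1, 26, u, 14, y), (21, 1, 30, u, 14, y), (30, 1, 4, u, 14, y), (5, 1, 37, u, 14, y)}.
Filtering on B < 18 leaves {(14, 1, 3, u, 14, y), (30, 1, 4, u, 14, y)}.
Keep only column(s) C (1 duplicate(s) eliminated): {y}

{y}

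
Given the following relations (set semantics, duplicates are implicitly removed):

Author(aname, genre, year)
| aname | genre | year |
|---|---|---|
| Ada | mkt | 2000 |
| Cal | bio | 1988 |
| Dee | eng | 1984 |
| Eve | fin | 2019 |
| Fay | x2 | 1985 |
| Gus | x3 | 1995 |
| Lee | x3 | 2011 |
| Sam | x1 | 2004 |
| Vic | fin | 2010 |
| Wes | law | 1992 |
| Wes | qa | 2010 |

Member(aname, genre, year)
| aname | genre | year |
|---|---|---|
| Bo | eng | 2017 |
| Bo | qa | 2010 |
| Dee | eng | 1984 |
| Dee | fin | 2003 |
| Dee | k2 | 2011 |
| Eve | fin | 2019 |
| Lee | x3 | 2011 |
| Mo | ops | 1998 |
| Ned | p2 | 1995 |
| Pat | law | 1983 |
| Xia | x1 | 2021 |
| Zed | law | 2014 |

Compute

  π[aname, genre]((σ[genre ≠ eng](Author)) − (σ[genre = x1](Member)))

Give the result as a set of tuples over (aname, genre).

Filtering on genre ≠ eng leaves {(Ada, mkt, 2000), (Cal, bio, 1988), (Eve, fin, 2019), (Fay, x2, 1985), (Gus, x3, 1995), (Lee, x3, 2011), (Sam, x1, 2004), (Vic, fin, 2010), (Wes, law, 1992), (Wes, qa, 2010)}.
Filtering on genre = x1 leaves {(Xia, x1, 2021)}.
Set difference of the two operands is {(Ada, mkt, 2000), (Cal, bio, 1988), (Eve, fin, 2019), (Fay, x2, 1985), (Gus, x3, 1995), (Lee, x3, 2011), (Sam, x1, 2004), (Vic, fin, 2010), (Wes, law, 1992), (Wes, qa, 2010)}.
Projecting to aname, genre: {(Ada, mkt), (Cal, bio), (Eve, fin), (Fay, x2), (Gus, x3), (Lee, x3), (Sam, x1), (Vic, fin), (Wes, law), (Wes, qa)}

{(Ada, mkt), (Cal, bio), (Eve, fin), (Fay, x2), (Gus, x3), (Lee, x3), (Sam, x1), (Vic, fin), (Wes, law), (Wes, qa)}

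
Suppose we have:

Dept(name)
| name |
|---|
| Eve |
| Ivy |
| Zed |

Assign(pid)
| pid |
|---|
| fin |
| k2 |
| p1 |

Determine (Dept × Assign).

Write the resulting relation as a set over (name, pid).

{(Eve, fin), (Eve, k2), (Eve, p1), (Ivy, fin), (Ivy, k2), (Ivy, p1), (Zed, fin), (Zed, k2), (Zed, p1)}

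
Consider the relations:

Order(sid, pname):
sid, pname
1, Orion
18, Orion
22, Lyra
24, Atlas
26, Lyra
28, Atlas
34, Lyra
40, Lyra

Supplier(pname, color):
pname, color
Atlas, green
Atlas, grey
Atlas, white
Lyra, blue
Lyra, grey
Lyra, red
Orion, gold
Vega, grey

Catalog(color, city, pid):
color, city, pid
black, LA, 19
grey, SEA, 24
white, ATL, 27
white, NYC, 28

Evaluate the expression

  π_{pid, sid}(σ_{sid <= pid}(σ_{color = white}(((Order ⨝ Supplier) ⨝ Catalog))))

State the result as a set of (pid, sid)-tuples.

{(27, 24), (28, 24), (28, 28)}

Joining Order and Supplier on pname yields {(1, Orion, gold), (18, Orion, gold), (22, Lyra, blue), (22, Lyra, grey), (22, Lyra, red), (24, Atlas, green), (24, Atlas, grey), (24, Atlas, white), (26, Lyra, blue), (26, Lyra, grey), (26, Lyra, red), (28, Atlas, green), (28, Atlas, grey), (28, Atlas, white), (34, Lyra, blue), (34, Lyra, grey), (34, Lyra, red), (40, Lyra, blue), (40, Lyra, grey), (40, Lyra, red)}.
Joining (Order ⨝ Supplier) and Catalog on color yields {(22, Lyra, grey, SEA, 24), (24, Atlas, grey, SEA, 24), (24, Atlas, white, ATL, 27), (24, Atlas, white, NYC, 28), (26, Lyra, grey, SEA, 24), (28, Atlas, grey, SEA, 24), (28, Atlas, white, ATL, 27), (28, Atlas, white, NYC, 28), (34, Lyra, grey, SEA, 24), (40, Lyra, grey, SEA, 24)}.
Filtering on color = white leaves {(24, Atlas, white, ATL, 27), (24, Atlas, white, NYC, 28), (28, Atlas, white, ATL, 27), (28, Atlas, white, NYC, 28)}.
Filtering on sid <= pid leaves {(24, Atlas, white, ATL, 27), (24, Atlas, white, NYC, 28), (28, Atlas, white, NYC, 28)}.
Keep only column(s) pid, sid: {(27, 24), (28, 24), (28, 28)}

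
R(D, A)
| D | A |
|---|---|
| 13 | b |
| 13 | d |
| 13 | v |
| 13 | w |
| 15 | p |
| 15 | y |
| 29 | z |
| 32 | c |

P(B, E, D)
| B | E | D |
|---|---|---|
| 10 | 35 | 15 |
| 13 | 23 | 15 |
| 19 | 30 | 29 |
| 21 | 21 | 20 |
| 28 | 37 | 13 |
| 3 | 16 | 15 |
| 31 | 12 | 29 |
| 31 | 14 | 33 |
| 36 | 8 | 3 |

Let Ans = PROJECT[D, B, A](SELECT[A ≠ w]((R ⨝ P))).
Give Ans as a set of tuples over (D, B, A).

{(13, 28, b), (13, 28, d), (13, 28, v), (15, 10, p), (15, 10, y), (15, 13, p), (15, 13, y), (15, 3, p), (15, 3, y), (29, 19, z), (29, 31, z)}

R ⋈ P (natural join on D): {(13, b, 28, 37), (13, d, 28, 37), (13, v, 28, 37), (13, w, 28, 37), (15, p, 10, 35), (15, p, 13, 23), (15, p, 3, 16), (15, y, 10, 35), (15, y, 13, 23), (15, y, 3, 16), (29, z, 19, 30), (29, z, 31, 12)}
Filtering on A ≠ w leaves {(13, b, 28, 37), (13, d, 28, 37), (13, v, 28, 37), (15, p, 10, 35), (15, p, 13, 23), (15, p, 3, 16), (15, y, 10, 35), (15, y, 13, 23), (15, y, 3, 16), (29, z, 19, 30), (29, z, 31, 12)}.
π[D, B, A]: project onto (D, B, A) → {(13, 28, b), (13, 28, d), (13, 28, v), (15, 10, p), (15, 10, y), (15, 13, p), (15, 13, y), (15, 3, p), (15, 3, y), (29, 19, z), (29, 31, z)}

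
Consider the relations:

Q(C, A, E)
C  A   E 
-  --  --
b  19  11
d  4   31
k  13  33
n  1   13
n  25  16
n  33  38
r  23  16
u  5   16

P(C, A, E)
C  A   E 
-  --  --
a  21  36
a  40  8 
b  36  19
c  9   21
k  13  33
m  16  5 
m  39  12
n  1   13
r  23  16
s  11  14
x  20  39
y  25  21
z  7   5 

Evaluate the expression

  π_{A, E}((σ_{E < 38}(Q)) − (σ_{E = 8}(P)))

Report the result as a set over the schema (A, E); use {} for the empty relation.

σ[E < 38]: keep tuples satisfying E < 38 → {(b, 19, 11), (d, 4, 31), (k, 13, 33), (n, 1, 13), (n, 25, 16), (r, 23, 16), (u, 5, 16)}
σ[E = 8]: keep tuples satisfying E = 8 → {(a, 40, 8)}
Set difference of the two operands is {(b, 19, 11), (d, 4, 31), (k, 13, 33), (n, 1, 13), (n, 25, 16), (r, 23, 16), (u, 5, 16)}.
π[A, E]: project onto (A, E) → {(1, 13), (13, 33), (19, 11), (23, 16), (25, 16), (4, 31), (5, 16)}

{(1, 13), (13, 33), (19, 11), (23, 16), (25, 16), (4, 31), (5, 16)}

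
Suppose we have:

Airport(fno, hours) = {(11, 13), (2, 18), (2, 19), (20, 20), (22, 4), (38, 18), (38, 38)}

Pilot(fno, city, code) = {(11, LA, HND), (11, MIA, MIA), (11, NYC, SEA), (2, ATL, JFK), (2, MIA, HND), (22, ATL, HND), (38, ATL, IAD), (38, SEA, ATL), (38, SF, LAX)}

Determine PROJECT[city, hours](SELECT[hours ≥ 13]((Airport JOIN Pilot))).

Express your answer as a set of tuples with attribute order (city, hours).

{(ATL, 18), (ATL, 19), (ATL, 38), (LA, 13), (MIA, 13), (MIA, 18), (MIA, 19), (NYC, 13), (SEA, 18), (SEA, 38), (SF, 18), (SF, 38)}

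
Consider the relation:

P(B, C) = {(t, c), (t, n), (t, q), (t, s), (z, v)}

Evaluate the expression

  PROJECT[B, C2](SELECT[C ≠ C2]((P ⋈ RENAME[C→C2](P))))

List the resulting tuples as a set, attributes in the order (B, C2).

ρ[C→C2]: schema becomes (B, C2); tuples unchanged.
P ⋈ RENAME[C→C2](P) (natural join on B): {(t, c, c), (t, c, n), (t, c, q), (t, c, s), (t, n, c), (t, n, n), (t, n, q), (t, n, s), (t, q, c), (t, q, n), (t, q, q), (t, q, s), (t, s, c), (t, s, n), (t, s, q), (t, s, s), (z, v, v)}
Selection C ≠ C2: {(t, c, n), (t, c, q), (t, c, s), (t, n, c), (t, n, q), (t, n, s), (t, q, c), (t, q, n), (t, q, s), (t, s, c), (t, s, n), (t, s, q)}
Projecting to B, C2 (8 duplicate(s) eliminated): {(t, c), (t, n), (t, q), (t, s)}

{(t, c), (t, n), (t, q), (t, s)}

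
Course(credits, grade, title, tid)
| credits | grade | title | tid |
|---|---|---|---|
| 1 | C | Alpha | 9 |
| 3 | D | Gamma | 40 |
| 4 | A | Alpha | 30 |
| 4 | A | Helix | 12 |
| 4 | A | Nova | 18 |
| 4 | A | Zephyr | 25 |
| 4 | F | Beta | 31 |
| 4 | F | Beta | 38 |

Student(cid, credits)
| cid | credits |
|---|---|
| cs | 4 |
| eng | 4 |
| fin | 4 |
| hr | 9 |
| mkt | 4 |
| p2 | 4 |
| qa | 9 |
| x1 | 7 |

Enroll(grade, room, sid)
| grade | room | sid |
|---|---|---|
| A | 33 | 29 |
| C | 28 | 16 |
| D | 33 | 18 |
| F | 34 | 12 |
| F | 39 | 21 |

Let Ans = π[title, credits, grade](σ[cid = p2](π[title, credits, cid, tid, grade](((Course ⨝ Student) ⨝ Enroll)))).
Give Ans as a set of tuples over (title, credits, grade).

Course ⋈ Student (natural join on credits): {(4, A, Alpha, 30, cs), (4, A, Alpha, 30, eng), (4, A, Alpha, 30, fin), (4, A, Alpha, 30, mkt), (4, A, Alpha, 30, p2), (4, A, Helix, 12, cs), (4, A, Helix, 12, eng), (4, A, Helix, 12, fin), (4, A, Helix, 12, mkt), (4, A, Helix, 12, p2), (4, A, Nova, 18, cs), (4, A, Nova, 18, eng), (4, A, Nova, 18, fin), (4, A, Nova, 18, mkt), (4, A, Nova, 18, p2), (4, A, Zephyr, 25, cs), (4, A, Zephyr, 25, eng), (4, A, Zephyr, 25, fin), (4, A, Zephyr, 25, mkt), (4, A, Zephyr, 25, p2), (4, F, Beta, 31, cs), (4, F, Beta, 31, eng), (4, F, Beta, 31, fin), (4, F, Beta, 31, mkt), (4, F, Beta, 31, p2), (4, F, Beta, 38, cs), (4, F, Beta, 38, eng), (4, F, Beta, 38, fin), (4, F, Beta, 38, mkt), (4, F, Beta, 38, p2)}
(Course ⨝ Student) ⋈ Enroll (natural join on grade): {(4, A, Alpha, 30, cs, 33, 29), (4, A, Alpha, 30, eng, 33, 29), (4, A, Alpha, 30, fin, 33, 29), (4, A, Alpha, 30, mkt, 33, 29), (4, A, Alpha, 30, p2, 33, 29), (4, A, Helix, 12, cs, 33, 29), (4, A, Helix, 12, eng, 33, 29), (4, A, Helix, 12, fin, 33, 29), (4, A, Helix, 12, mkt, 33, 29), (4, A, Helix, 12, p2, 33, 29), (4, A, Nova, 18, cs, 33, 29), (4, A, Nova, 18, eng, 33, 29), (4, A, Nova, 18, fin, 33, 29), (4, A, Nova, 18, mkt, 33, 29), (4, A, Nova, 18, p2, 33, 29), (4, A, Zephyr, 25, cs, 33, 29), (4, A, Zephyr, 25, eng, 33, 29), (4, A, Zephyr, 25, fin, 33, 29), (4, A, Zephyr, 25, mkt, 33, 29), (4, A, Zephyr, 25, p2, 33, 29), (4, F, Beta, 31, cs, 34, 12), (4, F, Beta, 31, cs, 39, 21), (4, F, Beta, 31, eng, 34, 12), (4, F, Beta, 31, eng, 39, 21), (4, F, Beta, 31, fin, 34, 12), (4, F, Beta, 31, fin, 39, 21), (4, F, Beta, 31, mkt, 34, 12), (4, F, Beta, 31, mkt, 39, 21), (4, F, Beta, 31, p2, 34, 12), (4, F, Beta, 31, p2, 39, 21), (4, F, Beta, 38, cs, 34, 12), (4, F, Beta, 38, cs, 39, 21), (4, F, Beta, 38, eng, 34, 12), (4, F, Beta, 38, eng, 39, 21), (4, F, Beta, 38, fin, 34, 12), (4, F, Beta, 38, fin, 39, 21), (4, F, Beta, 38, mkt, 34, 12), (4, F, Beta, 38, mkt, 39, 21), (4, F, Beta, 38, p2, 34, 12), (4, F, Beta, 38, p2, 39, 21)}
π[title, credits, cid, tid, grade]: project onto (title, credits, cid, tid, grade) (10 duplicate(s) eliminated) → {(Alpha, 4, cs, 30, A), (Alpha, 4, eng, 30, A), (Alpha, 4, fin, 30, A), (Alpha, 4, mkt, 30, A), (Alpha, 4, p2, 30, A), (Beta, 4, cs, 31, F), (Beta, 4, cs, 38, F), (Beta, 4, eng, 31, F), (Beta, 4, eng, 38, F), (Beta, 4, fin, 31, F), (Beta, 4, fin, 38, F), (Beta, 4, mkt, 31, F), (Beta, 4, mkt, 38, F), (Beta, 4, p2, 31, F), (Beta, 4, p2, 38, F), (Helix, 4, cs, 12, A), (Helix, 4, eng, 12, A), (Helix, 4, fin, 12, A), (Helix, 4, mkt, 12, A), (Helix, 4, p2, 12, A), (Nova, 4, cs, 18, A), (Nova, 4, eng, 18, A), (Nova, 4, fin, 18, A), (Nova, 4, mkt, 18, A), (Nova, 4, p2, 18, A), (Zephyr, 4, cs, 25, A), (Zephyr, 4, eng, 25, A), (Zephyr, 4, fin, 25, A), (Zephyr, 4, mkt, 25, A), (Zephyr, 4, p2, 25, A)}
Selection cid = p2: {(Alpha, 4, p2, 30, A), (Beta, 4, p2, 31, F), (Beta, 4, p2, 38, F), (Helix, 4, p2, 12, A), (Nova, 4, p2, 18, A), (Zephyr, 4, p2, 25, A)}
π[title, credits, grade]: project onto (title, credits, grade) (1 duplicate(s) eliminated) → {(Alpha, 4, A), (Beta, 4, F), (Helix, 4, A), (Nova, 4, A), (Zephyr, 4, A)}

{(Alpha, 4, A), (Beta, 4, F), (Helix, 4, A), (Nova, 4, A), (Zephyr, 4, A)}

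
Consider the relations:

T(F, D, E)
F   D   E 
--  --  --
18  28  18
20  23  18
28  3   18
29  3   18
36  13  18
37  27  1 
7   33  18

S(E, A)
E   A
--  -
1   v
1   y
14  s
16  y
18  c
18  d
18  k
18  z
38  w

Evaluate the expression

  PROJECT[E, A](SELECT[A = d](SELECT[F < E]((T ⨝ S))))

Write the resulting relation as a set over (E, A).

Joining T and S on E yields {(18, 28, 18, c), (18, 28, 18, d), (18, 28, 18, k), (18, 28, 18, z), (20, 23, 18, c), (20, 23, 18, d), (20, 23, 18, k), (20, 23, 18, z), (28, 3, 18, c), (28, 3, 18, d), (28, 3, 18, k), (28, 3, 18, z), (29, 3, 18, c), (29, 3, 18, d), (29, 3, 18, k), (29, 3, 18, z), (36, 13, 18, c), (36, 13, 18, d), (36, 13, 18, k), (36, 13, 18, z), (37, 27, 1, v), (37, 27, 1, y), (7, 33, 18, c), (7, 33, 18, d), (7, 33, 18, k), (7, 33, 18, z)}.
σ[F < E]: keep tuples satisfying F < E → {(7, 33, 18, c), (7, 33, 18, d), (7, 33, 18, k), (7, 33, 18, z)}
σ[A = d]: keep tuples satisfying A = d → {(7, 33, 18, d)}
Projecting to E, A: {(18, d)}

{(18, d)}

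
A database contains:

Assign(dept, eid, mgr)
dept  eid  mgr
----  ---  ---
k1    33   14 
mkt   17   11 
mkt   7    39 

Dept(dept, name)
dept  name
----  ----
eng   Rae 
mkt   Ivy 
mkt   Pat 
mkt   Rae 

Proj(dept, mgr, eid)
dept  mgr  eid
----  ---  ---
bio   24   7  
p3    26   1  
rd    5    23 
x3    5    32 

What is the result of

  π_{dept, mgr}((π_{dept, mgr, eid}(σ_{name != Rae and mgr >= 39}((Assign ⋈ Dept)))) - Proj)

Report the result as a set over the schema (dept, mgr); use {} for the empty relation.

{(mkt, 39)}

Assign ⋈ Dept (natural join on dept): {(mkt, 17, 11, Ivy), (mkt, 17, 11, Pat), (mkt, 17, 11, Rae), (mkt, 7, 39, Ivy), (mkt, 7, 39, Pat), (mkt, 7, 39, Rae)}
Apply σ_{name != Rae and mgr >= 39}; surviving tuples: {(mkt, 7, 39, Ivy), (mkt, 7, 39, Pat)}
π_{dept, mgr, eid} gives {(mkt, 39, 7)} (1 duplicate(s) eliminated).
Set difference of the two operands is {(mkt, 39, 7)}.
π_{dept, mgr} gives {(mkt, 39)}.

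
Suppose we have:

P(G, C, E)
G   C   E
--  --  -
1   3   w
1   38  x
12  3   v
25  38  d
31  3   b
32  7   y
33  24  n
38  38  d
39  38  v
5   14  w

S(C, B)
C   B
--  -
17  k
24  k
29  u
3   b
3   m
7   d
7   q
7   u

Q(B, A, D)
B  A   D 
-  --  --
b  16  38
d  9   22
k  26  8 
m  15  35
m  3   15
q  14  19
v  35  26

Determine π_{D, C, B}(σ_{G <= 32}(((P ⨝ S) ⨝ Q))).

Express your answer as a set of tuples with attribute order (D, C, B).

{(15, 3, m), (19, 7, q), (22, 7, d), (35, 3, m), (38, 3, b)}

P ⋈ S (natural join on C): {(1, 3, w, b), (1, 3, w, m), (12, 3, v, b), (12, 3, v, m), (31, 3, b, b), (31, 3, b, m), (32, 7, y, d), (32, 7, y, q), (32, 7, y, u), (33, 24, n, k)}
(P ⨝ S) ⋈ Q (natural join on B): {(1, 3, w, b, 16, 38), (1, 3, w, m, 15, 35), (1, 3, w, m, 3, 15), (12, 3, v, b, 16, 38), (12, 3, v, m, 15, 35), (12, 3, v, m, 3, 15), (31, 3, b, b, 16, 38), (31, 3, b, m, 15, 35), (31, 3, b, m, 3, 15), (32, 7, y, d, 9, 22), (32, 7, y, q, 14, 19), (33, 24, n, k, 26, 8)}
Filtering on G <= 32 leaves {(1, 3, w, b, 16, 38), (1, 3, w, m, 15, 35), (1, 3, w, m, 3, 15), (12, 3, v, b, 16, 38), (12, 3, v, m, 15, 35), (12, 3, v, m, 3, 15), (31, 3, b, b, 16, 38), (31, 3, b, m, 15, 35), (31, 3, b, m, 3, 15), (32, 7, y, d, 9, 22), (32, 7, y, q, 14, 19)}.
π_{D, C, B} gives {(15, 3, m), (19, 7, q), (22, 7, d), (35, 3, m), (38, 3, b)} (6 duplicate(s) eliminated).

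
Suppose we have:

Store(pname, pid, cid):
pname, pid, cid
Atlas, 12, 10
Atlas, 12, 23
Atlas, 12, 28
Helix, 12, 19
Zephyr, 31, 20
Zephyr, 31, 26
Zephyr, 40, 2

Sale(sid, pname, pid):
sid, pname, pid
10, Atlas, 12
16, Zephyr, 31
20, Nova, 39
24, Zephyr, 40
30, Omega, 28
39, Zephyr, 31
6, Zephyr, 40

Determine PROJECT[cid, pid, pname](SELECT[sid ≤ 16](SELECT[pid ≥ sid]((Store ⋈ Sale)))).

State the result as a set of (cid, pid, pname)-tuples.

{(10, 12, Atlas), (2, 40, Zephyr), (20, 31, Zephyr), (23, 12, Atlas), (26, 31, Zephyr), (28, 12, Atlas)}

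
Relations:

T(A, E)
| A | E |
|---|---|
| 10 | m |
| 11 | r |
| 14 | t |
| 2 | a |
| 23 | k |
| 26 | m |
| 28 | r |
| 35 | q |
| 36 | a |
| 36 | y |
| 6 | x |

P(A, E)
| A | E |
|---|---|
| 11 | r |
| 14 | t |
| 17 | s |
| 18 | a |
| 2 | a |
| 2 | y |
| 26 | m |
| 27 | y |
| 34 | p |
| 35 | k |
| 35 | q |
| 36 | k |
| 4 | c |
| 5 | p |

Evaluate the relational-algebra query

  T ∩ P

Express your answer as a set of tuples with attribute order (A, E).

Intersection: {(10, m), (11, r), (14, t), (2, a), (23, k), (26, m), (28, r), (35, q), (36, a), (36, y), (6, x)} with {(11, r), (14, t), (17, s), (18, a), (2, a), (2, y), (26, m), (27, y), (34, p), (35, k), (35, q), (36, k), (4, c), (5, p)} → {(11, r), (14, t), (2, a), (26, m), (35, q)}

{(11, r), (14, t), (2, a), (26, m), (35, q)}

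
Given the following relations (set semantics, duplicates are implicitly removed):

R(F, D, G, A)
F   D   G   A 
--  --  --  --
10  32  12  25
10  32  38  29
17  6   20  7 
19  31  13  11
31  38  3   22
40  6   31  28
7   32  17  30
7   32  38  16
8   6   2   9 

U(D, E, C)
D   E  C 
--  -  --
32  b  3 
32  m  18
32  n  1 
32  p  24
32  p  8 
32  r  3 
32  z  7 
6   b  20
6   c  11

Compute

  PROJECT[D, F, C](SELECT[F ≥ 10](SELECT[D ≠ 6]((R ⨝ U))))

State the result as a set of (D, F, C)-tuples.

{(32, 10, 1), (32, 10, 18), (32, 10, 24), (32, 10, 3), (32, 10, 7), (32, 10, 8)}

R ⋈ U (natural join on D): {(10, 32, 12, 25, b, 3), (10, 32, 12, 25, m, 18), (10, 32, 12, 25, n, 1), (10, 32, 12, 25, p, 24), (10, 32, 12, 25, p, 8), (10, 32, 12, 25, r, 3), (10, 32, 12, 25, z, 7), (10, 32, 38, 29, b, 3), (10, 32, 38, 29, m, 18), (10, 32, 38, 29, n, 1), (10, 32, 38, 29, p, 24), (10, 32, 38, 29, p, 8), (10, 32, 38, 29, r, 3), (10, 32, 38, 29, z, 7), (17, 6, 20, 7, b, 20), (17, 6, 20, 7, c, 11), (40, 6, 31, 28, b, 20), (40, 6, 31, 28, c, 11), (7, 32, 17, 30, b, 3), (7, 32, 17, 30, m, 18), (7, 32, 17, 30, n, 1), (7, 32, 17, 30, p, 24), (7, 32, 17, 30, p, 8), (7, 32, 17, 30, r, 3), (7, 32, 17, 30, z, 7), (7, 32, 38, 16, b, 3), (7, 32, 38, 16, m, 18), (7, 32, 38, 16, n, 1), (7, 32, 38, 16, p, 24), (7, 32, 38, 16, p, 8), (7, 32, 38, 16, r, 3), (7, 32, 38, 16, z, 7), (8, 6, 2, 9, b, 20), (8, 6, 2, 9, c, 11)}
Filtering on D ≠ 6 leaves {(10, 32, 12, 25, b, 3), (10, 32, 12, 25, m, 18), (10, 32, 12, 25, n, 1), (10, 32, 12, 25, p, 24), (10, 32, 12, 25, p, 8), (10, 32, 12, 25, r, 3), (10, 32, 12, 25, z, 7), (10, 32, 38, 29, b, 3), (10, 32, 38, 29, m, 18), (10, 32, 38, 29, n, 1), (10, 32, 38, 29, p, 24), (10, 32, 38, 29, p, 8), (10, 32, 38, 29, r, 3), (10, 32, 38, 29, z, 7), (7, 32, 17, 30, b, 3), (7, 32, 17, 30, m, 18), (7, 32, 17, 30, n, 1), (7, 32, 17, 30, p, 24), (7, 32, 17, 30, p, 8), (7, 32, 17, 30, r, 3), (7, 32, 17, 30, z, 7), (7, 32, 38, 16, b, 3), (7, 32, 38, 16, m, 18), (7, 32, 38, 16, n, 1), (7, 32, 38, 16, p, 24), (7, 32, 38, 16, p, 8), (7, 32, 38, 16, r, 3), (7, 32, 38, 16, z, 7)}.
Filtering on F ≥ 10 leaves {(10, 32, 12, 25, b, 3), (10, 32, 12, 25, m, 18), (10, 32, 12, 25, n, 1), (10, 32, 12, 25, p, 24), (10, 32, 12, 25, p, 8), (10, 32, 12, 25, r, 3), (10, 32, 12, 25, z, 7), (10, 32, 38, 29, b, 3), (10, 32, 38, 29, m, 18), (10, 32, 38, 29, n, 1), (10, 32, 38, 29, p, 24), (10, 32, 38, 29, p, 8), (10, 32, 38, 29, r, 3), (10, 32, 38, 29, z, 7)}.
Projecting to D, F, C (8 duplicate(s) eliminated): {(32, 10, 1), (32, 10, 18), (32, 10, 24), (32, 10, 3), (32, 10, 7), (32, 10, 8)}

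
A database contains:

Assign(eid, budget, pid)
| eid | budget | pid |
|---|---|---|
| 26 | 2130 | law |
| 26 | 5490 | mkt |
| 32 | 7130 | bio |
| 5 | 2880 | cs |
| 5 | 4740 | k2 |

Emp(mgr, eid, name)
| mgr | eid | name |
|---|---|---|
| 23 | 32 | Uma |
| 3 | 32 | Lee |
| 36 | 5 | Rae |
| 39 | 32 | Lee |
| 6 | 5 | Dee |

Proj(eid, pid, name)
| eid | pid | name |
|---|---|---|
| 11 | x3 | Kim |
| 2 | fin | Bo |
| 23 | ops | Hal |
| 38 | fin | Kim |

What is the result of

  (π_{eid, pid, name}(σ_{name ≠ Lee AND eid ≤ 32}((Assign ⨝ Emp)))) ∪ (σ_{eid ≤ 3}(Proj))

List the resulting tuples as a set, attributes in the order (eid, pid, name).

{(2, fin, Bo), (32, bio, Uma), (5, cs, Dee), (5, cs, Rae), (5, k2, Dee), (5, k2, Rae)}

Joining Assign and Emp on eid yields {(32, 7130, bio, 23, Uma), (32, 7130, bio, 3, Lee), (32, 7130, bio, 39, Lee), (5, 2880, cs, 36, Rae), (5, 2880, cs, 6, Dee), (5, 4740, k2, 36, Rae), (5, 4740, k2, 6, Dee)}.
Apply σ_{name ≠ Lee AND eid ≤ 32}; surviving tuples: {(32, 7130, bio, 23, Uma), (5, 2880, cs, 36, Rae), (5, 2880, cs, 6, Dee), (5, 4740, k2, 36, Rae), (5, 4740, k2, 6, Dee)}
π[eid, pid, name]: project onto (eid, pid, name) → {(32, bio, Uma), (5, cs, Dee), (5, cs, Rae), (5, k2, Dee), (5, k2, Rae)}
Apply σ_{eid ≤ 3}; surviving tuples: {(2, fin, Bo)}
Union: {(32, bio, Uma), (5, cs, Dee), (5, cs, Rae), (5, k2, Dee), (5, k2, Rae)} with {(2, fin, Bo)} → {(2, fin, Bo), (32, bio, Uma), (5, cs, Dee), (5, cs, Rae), (5, k2, Dee), (5, k2, Rae)}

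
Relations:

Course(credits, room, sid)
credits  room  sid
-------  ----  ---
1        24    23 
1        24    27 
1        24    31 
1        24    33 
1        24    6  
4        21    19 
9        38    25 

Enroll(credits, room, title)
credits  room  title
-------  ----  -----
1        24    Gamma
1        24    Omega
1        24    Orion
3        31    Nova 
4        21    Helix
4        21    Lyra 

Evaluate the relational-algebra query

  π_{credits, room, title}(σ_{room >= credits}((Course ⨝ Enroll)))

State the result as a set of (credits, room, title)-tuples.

Course ⋈ Enroll (natural join on credits, room): {(1, 24, 23, Gamma), (1, 24, 23, Omega), (1, 24, 23, Orion), (1, 24, 27, Gamma), (1, 24, 27, Omega), (1, 24, 27, Orion), (1, 24, 31, Gamma), (1, 24, 31, Omega), (1, 24, 31, Orion), (1, 24, 33, Gamma), (1, 24, 33, Omega), (1, 24, 33, Orion), (1, 24, 6, Gamma), (1, 24, 6, Omega), (1, 24, 6, Orion), (4, 21, 19, Helix), (4, 21, 19, Lyra)}
Apply σ_{room >= credits}; surviving tuples: {(1, 24, 23, Gamma), (1, 24, 23, Omega), (1, 24, 23, Orion), (1, 24, 27, Gamma), (1, 24, 27, Omega), (1, 24, 27, Orion), (1, 24, 31, Gamma), (1, 24, 31, Omega), (1, 24, 31, Orion), (1, 24, 33, Gamma), (1, 24, 33, Omega), (1, 24, 33, Orion), (1, 24, 6, Gamma), (1, 24, 6, Omega), (1, 24, 6, Orion), (4, 21, 19, Helix), (4, 21, 19, Lyra)}
π[credits, room, title]: project onto (credits, room, title) (12 duplicate(s) eliminated) → {(1, 24, Gamma), (1, 24, Omega), (1, 24, Orion), (4, 21, Helix), (4, 21, Lyra)}

{(1, 24, Gamma), (1, 24, Omega), (1, 24, Orion), (4, 21, Helix), (4, 21, Lyra)}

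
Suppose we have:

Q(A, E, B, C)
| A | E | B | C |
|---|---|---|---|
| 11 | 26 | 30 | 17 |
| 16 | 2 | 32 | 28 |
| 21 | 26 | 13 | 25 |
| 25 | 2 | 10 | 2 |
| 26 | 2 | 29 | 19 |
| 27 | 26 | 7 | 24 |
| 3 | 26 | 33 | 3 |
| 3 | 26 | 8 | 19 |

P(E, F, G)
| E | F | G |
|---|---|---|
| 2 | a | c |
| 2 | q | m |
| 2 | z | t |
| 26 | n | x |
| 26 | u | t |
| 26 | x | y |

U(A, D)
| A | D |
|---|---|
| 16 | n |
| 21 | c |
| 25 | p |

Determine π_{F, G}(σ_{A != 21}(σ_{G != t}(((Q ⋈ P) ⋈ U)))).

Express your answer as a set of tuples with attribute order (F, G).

Natural join on E: {(11, 26, 30, 17, n, x), (11, 26, 30, 17, u, t), (11, 26, 30, 17, x, y), (16, 2, 32, 28, a, c), (16, 2, 32, 28, q, m), (16, 2, 32, 28, z, t), (21, 26, 13, 25, n, x), (21, 26, 13, 25, u, t), (21, 26, 13, 25, x, y), (25, 2, 10, 2, a, c), (25, 2, 10, 2, q, m), (25, 2, 10, 2, z, t), (26, 2, 29, 19, a, c), (26, 2, 29, 19, q, m), (26, 2, 29, 19, z, t), (27, 26, 7, 24, n, x), (27, 26, 7, 24, u, t), (27, 26, 7, 24, x, y), (3, 26, 33, 3, n, x), (3, 26, 33, 3, u, t), (3, 26, 33, 3, x, y), (3, 26, 8, 19, n, x), (3, 26, 8, 19, u, t), (3, 26, 8, 19, x, y)}
Natural join on A: {(16, 2, 32, 28, a, c, n), (16, 2, 32, 28, q, m, n), (16, 2, 32, 28, z, t, n), (21, 26, 13, 25, n, x, c), (21, 26, 13, 25, u, t, c), (21, 26, 13, 25, x, y, c), (25, 2, 10, 2, a, c, p), (25, 2, 10, 2, q, m, p), (25, 2, 10, 2, z, t, p)}
Apply σ_{G != t}; surviving tuples: {(16, 2, 32, 28, a, c, n), (16, 2, 32, 28, q, m, n), (21, 26, 13, 25, n, x, c), (21, 26, 13, 25, x, y, c), (25, 2, 10, 2, a, c, p), (25, 2, 10, 2, q, m, p)}
Apply σ_{A != 21}; surviving tuples: {(16, 2, 32, 28, a, c, n), (16, 2, 32, 28, q, m, n), (25, 2, 10, 2, a, c, p), (25, 2, 10, 2, q, m, p)}
π[F, G]: project onto (F, G) (2 duplicate(s) eliminated) → {(a, c), (q, m)}

{(a, c), (q, m)}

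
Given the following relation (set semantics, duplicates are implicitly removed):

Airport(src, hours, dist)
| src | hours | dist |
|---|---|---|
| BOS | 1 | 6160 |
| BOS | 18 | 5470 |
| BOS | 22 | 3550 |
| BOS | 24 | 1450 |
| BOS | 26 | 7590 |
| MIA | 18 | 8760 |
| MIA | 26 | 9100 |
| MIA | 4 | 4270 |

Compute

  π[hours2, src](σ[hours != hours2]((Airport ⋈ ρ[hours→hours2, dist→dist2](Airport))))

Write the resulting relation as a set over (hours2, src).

{(1, BOS), (18, BOS), (18, MIA), (22, BOS), (24, BOS), (26, BOS), (26, MIA), (4, MIA)}

ρ[hours→hours2, dist→dist2]: schema becomes (src, hours2, dist2); tuples unchanged.
Natural join on src: {(BOS, 1, 6160, 1, 6160), (BOS, 1, 6160, 18, 5470), (BOS, 1, 6160, 22, 3550), (BOS, 1, 6160, 24, 1450), (BOS, 1, 6160, 26, 7590), (BOS, 18, 5470, 1, 6160), (BOS, 18, 5470, 18, 5470), (BOS, 18, 5470, 22, 3550), (BOS, 18, 5470, 24, 1450), (BOS, 18, 5470, 26, 7590), (BOS, 22, 3550, 1, 6160), (BOS, 22, 3550, 18, 5470), (BOS, 22, 3550, 22, 3550), (BOS, 22, 3550, 24, 1450), (BOS, 22, 3550, 26, 7590), (BOS, 24, 1450, 1, 6160), (BOS, 24, 1450, 18, 5470), (BOS, 24, 1450, 22, 3550), (BOS, 24, 1450, 24, 1450), (BOS, 24, 1450, 26, 7590), (BOS, 26, 7590, 1, 6160), (BOS, 26, 7590, 18, 5470), (BOS, 26, 7590, 22, 3550), (BOS, 26, 7590, 24, 1450), (BOS, 26, 7590, 26, 7590), (MIA, 18, 8760, 18, 8760), (MIA, 18, 8760, 26, 9100), (MIA, 18, 8760, 4, 4270), (MIA, 26, 9100, 18, 8760), (MIA, 26, 9100, 26, 9100), (MIA, 26, 9100, 4, 4270), (MIA, 4, 4270, 18, 8760), (MIA, 4, 4270, 26, 9100), (MIA, 4, 4270, 4, 4270)}
Filtering on hours != hours2 leaves {(BOS, 1, 6160, 18, 5470), (BOS, 1, 6160, 22, 3550), (BOS, 1, 6160, 24, 1450), (BOS, 1, 6160, 26, 7590), (BOS, 18, 5470, 1, 6160), (BOS, 18, 5470, 22, 3550), (BOS, 18, 5470, 24, 1450), (BOS, 18, 5470, 26, 7590), (BOS, 22, 3550, 1, 6160), (BOS, 22, 3550, 18, 5470), (BOS, 22, 3550, 24, 1450), (BOS, 22, 3550, 26, 7590), (BOS, 24, 1450, 1, 6160), (BOS, 24, 1450, 18, 5470), (BOS, 24, 1450, 22, 3550), (BOS, 24, 1450, 26, 7590), (BOS, 26, 7590, 1, 6160), (BOS, 26, 7590, 18, 5470), (BOS, 26, 7590, 22, 3550), (BOS, 26, 7590, 24, 1450), (MIA, 18, 8760, 26, 9100), (MIA, 18, 8760, 4, 4270), (MIA, 26, 9100, 18, 8760), (MIA, 26, 9100, 4, 4270), (MIA, 4, 4270, 18, 8760), (MIA, 4, 4270, 26, 9100)}.
Keep only column(s) hours2, src (18 duplicate(s) eliminated): {(1, BOS), (18, BOS), (18, MIA), (22, BOS), (24, BOS), (26, BOS), (26, MIA), (4, MIA)}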